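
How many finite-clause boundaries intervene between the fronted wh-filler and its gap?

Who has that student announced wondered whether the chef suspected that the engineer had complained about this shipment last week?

"who" is extracted from the subject of "wondered".
Boundaries crossed, outermost first: [Ø] — 1 in total.

1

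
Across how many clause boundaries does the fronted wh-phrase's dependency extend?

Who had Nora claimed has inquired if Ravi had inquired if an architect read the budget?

1

"who" is extracted from the subject of "inquired".
Boundaries crossed, outermost first: [Ø] — 1 in total.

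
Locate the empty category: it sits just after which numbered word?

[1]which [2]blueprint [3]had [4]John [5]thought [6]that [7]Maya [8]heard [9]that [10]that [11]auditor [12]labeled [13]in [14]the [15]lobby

12

The displaced element is "which blueprint" (word 2).
It is linked across 2 clause boundaries (that → that).
It functions as the direct object of "labeled", so the gap sits immediately after word 12 ("labeled").
Base order: John had thought that Maya heard that that auditor labeled which blueprint in the lobby.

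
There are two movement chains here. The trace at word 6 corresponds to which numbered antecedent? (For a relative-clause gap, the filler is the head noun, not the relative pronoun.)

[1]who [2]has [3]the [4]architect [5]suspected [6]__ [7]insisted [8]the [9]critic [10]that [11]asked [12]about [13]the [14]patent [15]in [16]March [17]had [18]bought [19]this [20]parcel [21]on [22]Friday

The marked gap is the subject of "insisted".
Its filler is the fronted wh-phrase "who", at word 1.
(The other dependency links word 9 to a gap after word 10.)

1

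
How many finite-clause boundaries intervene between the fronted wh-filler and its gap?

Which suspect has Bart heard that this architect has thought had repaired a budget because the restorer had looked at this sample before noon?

"which suspect" is extracted from the subject of "repaired".
Boundaries crossed, outermost first: [that], [Ø] — 2 in total.

2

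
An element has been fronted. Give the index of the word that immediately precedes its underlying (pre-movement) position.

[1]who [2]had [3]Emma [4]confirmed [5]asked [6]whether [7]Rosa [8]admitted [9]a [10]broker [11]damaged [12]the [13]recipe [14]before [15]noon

4

The displaced element is "who" (word 1).
It is linked across 1 clause boundary (Ø).
It functions as the subject of "asked", so the gap sits immediately after word 4 ("confirmed").
Base order: Emma had confirmed that who asked whether Rosa admitted a broker damaged the recipe before noon.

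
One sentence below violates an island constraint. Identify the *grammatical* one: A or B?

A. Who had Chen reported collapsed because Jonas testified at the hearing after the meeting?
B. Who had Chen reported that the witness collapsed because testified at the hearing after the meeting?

In B, the wh-phrase is extracted from inside an adjunct island (introduced by "because"), which blocks movement.
In A, the extraction path crosses only that-complement boundaries, which are transparent.
So A is grammatical.

A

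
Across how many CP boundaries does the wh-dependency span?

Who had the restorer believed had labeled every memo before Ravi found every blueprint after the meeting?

"who" is extracted from the subject of "labeled".
Boundaries crossed, outermost first: [Ø] — 1 in total.

1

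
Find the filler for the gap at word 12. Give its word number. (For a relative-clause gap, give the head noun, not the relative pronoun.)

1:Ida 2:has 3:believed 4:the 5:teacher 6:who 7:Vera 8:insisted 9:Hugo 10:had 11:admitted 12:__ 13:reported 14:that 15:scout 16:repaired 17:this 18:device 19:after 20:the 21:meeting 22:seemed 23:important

5

The gap at 12 is the subject of "reported", inside a relative clause.
The relative pronoun is "who" (word 6); it is bound by the head noun immediately before it.
Its filler is the head noun "teacher", at word 5.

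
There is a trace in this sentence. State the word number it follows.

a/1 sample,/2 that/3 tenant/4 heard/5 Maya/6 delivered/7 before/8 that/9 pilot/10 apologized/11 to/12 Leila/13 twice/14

The displaced element is "a sample" (word 2).
It is linked across 1 clause boundary (Ø).
It functions as the direct object of "delivered", so the gap sits immediately after word 7 ("delivered").
Base order: That tenant heard Maya delivered a sample before that pilot apologized to Leila twice.

7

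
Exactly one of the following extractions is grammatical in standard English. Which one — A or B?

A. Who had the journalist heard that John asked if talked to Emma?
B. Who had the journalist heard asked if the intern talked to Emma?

In A, the wh-phrase is extracted from inside a wh-island (introduced by "if"), which blocks movement.
In B, the extraction path crosses only that-complement boundaries, which are transparent.
So B is grammatical.

B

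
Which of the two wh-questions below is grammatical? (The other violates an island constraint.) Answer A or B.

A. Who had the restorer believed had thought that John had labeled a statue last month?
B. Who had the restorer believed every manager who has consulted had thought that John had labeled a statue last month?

In B, the wh-phrase is extracted from inside a complex-NP island (relative clause) (introduced by "who"), which blocks movement.
In A, the extraction path crosses only that-complement boundaries, which are transparent.
So A is grammatical.

A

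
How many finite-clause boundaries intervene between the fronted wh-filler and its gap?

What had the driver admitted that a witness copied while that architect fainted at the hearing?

1

"what" is extracted from the object of "copied".
Boundaries crossed, outermost first: [that] — 1 in total.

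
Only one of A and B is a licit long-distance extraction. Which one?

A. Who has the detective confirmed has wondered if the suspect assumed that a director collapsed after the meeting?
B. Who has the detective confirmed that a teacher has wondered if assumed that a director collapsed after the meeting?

A

In B, the wh-phrase is extracted from inside a wh-island (introduced by "if"), which blocks movement.
In A, the extraction path crosses only that-complement boundaries, which are transparent.
So A is grammatical.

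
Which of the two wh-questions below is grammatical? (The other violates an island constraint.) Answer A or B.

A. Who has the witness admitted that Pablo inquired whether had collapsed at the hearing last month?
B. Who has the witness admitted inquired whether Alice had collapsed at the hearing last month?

In A, the wh-phrase is extracted from inside a wh-island (introduced by "whether"), which blocks movement.
In B, the extraction path crosses only that-complement boundaries, which are transparent.
So B is grammatical.

B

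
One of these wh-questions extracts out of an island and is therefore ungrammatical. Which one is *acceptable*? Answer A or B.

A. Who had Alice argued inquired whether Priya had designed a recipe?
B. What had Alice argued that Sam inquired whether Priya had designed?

In B, the wh-phrase is extracted from inside a wh-island (introduced by "whether"), which blocks movement.
In A, the extraction path crosses only that-complement boundaries, which are transparent.
So A is grammatical.

A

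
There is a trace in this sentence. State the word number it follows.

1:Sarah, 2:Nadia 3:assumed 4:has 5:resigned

The displaced element is "Sarah" (word 1).
It is linked across 1 clause boundary (Ø).
It functions as the subject of "resigned", so the gap sits immediately after word 3 ("assumed").
Base order: Nadia assumed that Sarah has resigned.

3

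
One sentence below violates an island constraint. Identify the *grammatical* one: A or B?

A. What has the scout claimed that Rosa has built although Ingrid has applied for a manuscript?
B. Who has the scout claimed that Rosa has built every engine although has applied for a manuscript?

A

In B, the wh-phrase is extracted from inside an adjunct island (introduced by "although"), which blocks movement.
In A, the extraction path crosses only that-complement boundaries, which are transparent.
So A is grammatical.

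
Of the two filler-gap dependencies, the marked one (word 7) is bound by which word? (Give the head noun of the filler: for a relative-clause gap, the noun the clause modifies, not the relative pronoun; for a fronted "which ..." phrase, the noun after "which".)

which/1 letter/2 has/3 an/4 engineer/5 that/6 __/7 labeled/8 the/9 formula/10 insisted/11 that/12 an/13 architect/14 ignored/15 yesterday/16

5

The marked gap is inside the relative clause, the subject of "labeled".
Its filler is the head noun "engineer" (via "that"), at word 5.
(The other dependency links word 2 to a gap after word 15.)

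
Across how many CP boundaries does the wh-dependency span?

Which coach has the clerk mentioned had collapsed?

"which coach" is extracted from the subject of "collapsed".
Boundaries crossed, outermost first: [Ø] — 1 in total.

1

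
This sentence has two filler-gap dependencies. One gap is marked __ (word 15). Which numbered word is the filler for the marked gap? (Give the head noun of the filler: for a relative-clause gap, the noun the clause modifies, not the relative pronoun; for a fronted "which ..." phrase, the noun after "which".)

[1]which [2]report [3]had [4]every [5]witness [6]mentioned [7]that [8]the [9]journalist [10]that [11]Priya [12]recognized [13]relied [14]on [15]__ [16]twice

2

The marked gap is the object of the preposition "on" of "relied".
Its filler is the fronted wh-phrase "which report", at word 2.
(The other dependency links word 9 to a gap after word 12.)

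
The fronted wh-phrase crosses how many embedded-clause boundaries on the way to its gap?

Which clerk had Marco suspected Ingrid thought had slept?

"which clerk" is extracted from the subject of "slept".
Boundaries crossed, outermost first: [Ø], [Ø] — 2 in total.

2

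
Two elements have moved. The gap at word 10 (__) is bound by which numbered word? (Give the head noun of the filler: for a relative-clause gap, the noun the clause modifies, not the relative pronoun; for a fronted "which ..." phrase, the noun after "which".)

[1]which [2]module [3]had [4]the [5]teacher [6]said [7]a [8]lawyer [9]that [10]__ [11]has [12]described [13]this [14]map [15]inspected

The marked gap is inside the relative clause, the subject of "described".
Its filler is the head noun "lawyer" (via "that"), at word 8.
(The other dependency links word 2 to a gap after word 15.)

8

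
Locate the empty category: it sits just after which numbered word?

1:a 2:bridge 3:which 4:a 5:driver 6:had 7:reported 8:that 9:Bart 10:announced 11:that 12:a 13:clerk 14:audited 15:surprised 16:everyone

The displaced element is "a bridge" (word 2).
It is linked across 2 clause boundaries (that → that).
It functions as the direct object of "audited", so the gap sits immediately after word 14 ("audited").
Base order: A driver had reported that Bart announced that a clerk audited a bridge.

14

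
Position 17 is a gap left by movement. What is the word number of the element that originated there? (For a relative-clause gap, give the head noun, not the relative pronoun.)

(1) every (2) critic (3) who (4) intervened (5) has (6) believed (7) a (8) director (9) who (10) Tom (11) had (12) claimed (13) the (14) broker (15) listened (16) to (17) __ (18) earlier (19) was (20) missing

The gap at 17 is the prepositional object of "listened", inside a relative clause.
The relative pronoun is "who" (word 9); it is bound by the head noun immediately before it.
Its filler is the head noun "director", at word 8.

8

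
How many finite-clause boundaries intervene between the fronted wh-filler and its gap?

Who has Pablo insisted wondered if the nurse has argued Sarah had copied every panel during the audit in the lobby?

1

"who" is extracted from the subject of "wondered".
Boundaries crossed, outermost first: [Ø] — 1 in total.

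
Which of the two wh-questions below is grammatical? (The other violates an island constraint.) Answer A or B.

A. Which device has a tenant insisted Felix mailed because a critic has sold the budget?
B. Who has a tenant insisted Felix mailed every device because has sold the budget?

In B, the wh-phrase is extracted from inside an adjunct island (introduced by "because"), which blocks movement.
In A, the extraction path crosses only that-complement boundaries, which are transparent.
So A is grammatical.

A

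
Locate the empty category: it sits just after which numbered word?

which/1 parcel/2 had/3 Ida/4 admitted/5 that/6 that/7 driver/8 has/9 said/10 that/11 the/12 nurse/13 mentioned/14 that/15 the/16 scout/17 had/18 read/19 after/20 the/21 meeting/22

19

The displaced element is "which parcel" (word 2).
It is linked across 3 clause boundaries (that → that → that).
It functions as the direct object of "read", so the gap sits immediately after word 19 ("read").
Base order: Ida had admitted that that driver has said that the nurse mentioned that the scout had read which parcel after the meeting.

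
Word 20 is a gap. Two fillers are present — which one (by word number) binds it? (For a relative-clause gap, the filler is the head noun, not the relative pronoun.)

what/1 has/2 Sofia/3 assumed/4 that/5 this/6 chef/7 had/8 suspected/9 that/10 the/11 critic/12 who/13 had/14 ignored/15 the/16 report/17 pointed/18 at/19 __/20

1

The marked gap is the object of the preposition "at" of "pointed".
Its filler is the fronted wh-phrase "what", at word 1.
(The other dependency links word 12 to a gap after word 13.)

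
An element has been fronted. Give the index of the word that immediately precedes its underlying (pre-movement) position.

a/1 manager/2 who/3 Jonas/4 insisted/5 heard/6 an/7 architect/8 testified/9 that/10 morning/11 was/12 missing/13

The displaced element is "a manager" (word 2).
It is linked across 1 clause boundary (Ø).
It functions as the subject of "heard", so the gap sits immediately after word 5 ("insisted").
Base order: Jonas insisted a manager heard an architect testified that morning.

5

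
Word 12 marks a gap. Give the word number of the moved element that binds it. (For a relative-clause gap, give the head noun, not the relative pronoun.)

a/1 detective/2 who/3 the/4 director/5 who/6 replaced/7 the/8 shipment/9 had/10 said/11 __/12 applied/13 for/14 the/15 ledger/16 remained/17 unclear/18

The gap at 12 is the subject of "applied", inside a relative clause.
The relative pronoun is "who" (word 3); it is bound by the head noun immediately before it.
Its filler is the head noun "detective", at word 2.

2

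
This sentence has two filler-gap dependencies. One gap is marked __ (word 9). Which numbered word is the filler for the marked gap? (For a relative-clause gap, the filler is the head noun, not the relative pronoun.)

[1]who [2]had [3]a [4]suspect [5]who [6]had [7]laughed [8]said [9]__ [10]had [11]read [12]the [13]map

1

The marked gap is the subject of "read".
Its filler is the fronted wh-phrase "who", at word 1.
(The other dependency links word 4 to a gap after word 5.)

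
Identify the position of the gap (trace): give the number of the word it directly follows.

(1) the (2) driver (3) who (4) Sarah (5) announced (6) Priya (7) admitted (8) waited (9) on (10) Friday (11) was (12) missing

7

The displaced element is "the driver" (word 2).
It is linked across 2 clause boundaries (Ø → Ø).
It functions as the subject of "waited", so the gap sits immediately after word 7 ("admitted").
Base order: Sarah announced Priya admitted that the driver waited on Friday.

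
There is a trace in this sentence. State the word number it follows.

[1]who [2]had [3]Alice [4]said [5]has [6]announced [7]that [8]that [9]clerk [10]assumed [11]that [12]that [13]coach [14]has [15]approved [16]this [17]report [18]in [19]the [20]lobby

The displaced element is "who" (word 1).
It is linked across 1 clause boundary (Ø).
It functions as the subject of "announced", so the gap sits immediately after word 4 ("said").
Base order: Alice had said who has announced that that clerk assumed that that coach has approved this report in the lobby.

4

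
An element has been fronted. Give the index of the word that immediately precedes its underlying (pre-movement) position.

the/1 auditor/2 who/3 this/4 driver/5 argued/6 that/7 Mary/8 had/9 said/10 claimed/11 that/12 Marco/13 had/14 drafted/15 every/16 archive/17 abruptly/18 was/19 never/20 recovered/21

10

The displaced element is "the auditor" (word 2).
It is linked across 2 clause boundaries (that → Ø).
It functions as the subject of "claimed", so the gap sits immediately after word 10 ("said").
Base order: This driver argued that Mary had said that the auditor claimed that Marco had drafted every archive abruptly.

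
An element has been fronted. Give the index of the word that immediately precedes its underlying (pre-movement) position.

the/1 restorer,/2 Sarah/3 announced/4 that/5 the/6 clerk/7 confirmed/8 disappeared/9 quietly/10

The displaced element is "the restorer" (word 2).
It is linked across 2 clause boundaries (that → Ø).
It functions as the subject of "disappeared", so the gap sits immediately after word 8 ("confirmed").
Base order: Sarah announced that the clerk confirmed that the restorer disappeared quietly.

8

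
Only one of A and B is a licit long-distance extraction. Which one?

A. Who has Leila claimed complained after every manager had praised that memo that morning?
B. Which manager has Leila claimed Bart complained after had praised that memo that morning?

In B, the wh-phrase is extracted from inside an adjunct island (introduced by "after"), which blocks movement.
In A, the extraction path crosses only that-complement boundaries, which are transparent.
So A is grammatical.

A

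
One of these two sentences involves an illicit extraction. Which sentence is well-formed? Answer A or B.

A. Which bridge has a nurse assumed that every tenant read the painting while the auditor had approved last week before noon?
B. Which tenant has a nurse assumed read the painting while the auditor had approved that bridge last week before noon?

B

In A, the wh-phrase is extracted from inside an adjunct island (introduced by "while"), which blocks movement.
In B, the extraction path crosses only that-complement boundaries, which are transparent.
So B is grammatical.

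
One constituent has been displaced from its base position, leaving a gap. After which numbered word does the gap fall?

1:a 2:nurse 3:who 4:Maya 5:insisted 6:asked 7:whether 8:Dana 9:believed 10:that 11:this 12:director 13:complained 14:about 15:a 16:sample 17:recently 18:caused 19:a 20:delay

5

The displaced element is "a nurse" (word 2).
It is linked across 1 clause boundary (Ø).
It functions as the subject of "asked", so the gap sits immediately after word 5 ("insisted").
Base order: Maya insisted that a nurse asked whether Dana believed that this director complained about a sample recently.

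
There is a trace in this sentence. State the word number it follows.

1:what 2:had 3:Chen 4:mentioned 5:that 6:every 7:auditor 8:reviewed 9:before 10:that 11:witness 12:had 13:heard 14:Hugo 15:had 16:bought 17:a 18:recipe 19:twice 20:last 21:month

8

The displaced element is "what" (word 1).
It is linked across 1 clause boundary (that).
It functions as the direct object of "reviewed", so the gap sits immediately after word 8 ("reviewed").
Base order: Chen had mentioned that every auditor reviewed what before that witness had heard Hugo had bought a recipe twice last month.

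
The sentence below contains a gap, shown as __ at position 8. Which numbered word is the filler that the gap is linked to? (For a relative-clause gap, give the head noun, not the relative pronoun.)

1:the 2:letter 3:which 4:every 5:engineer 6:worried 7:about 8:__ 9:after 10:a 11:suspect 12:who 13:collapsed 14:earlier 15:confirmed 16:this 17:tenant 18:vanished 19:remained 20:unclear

2

The gap at 8 is the prepositional object of "worried", inside a relative clause.
The relative pronoun is "which" (word 3); it is bound by the head noun immediately before it.
Its filler is the head noun "letter", at word 2.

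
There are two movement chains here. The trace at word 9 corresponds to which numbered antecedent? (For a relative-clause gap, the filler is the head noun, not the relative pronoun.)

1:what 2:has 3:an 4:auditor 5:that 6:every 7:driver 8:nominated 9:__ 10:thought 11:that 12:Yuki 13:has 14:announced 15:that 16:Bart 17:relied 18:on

4

The marked gap is inside the relative clause, the direct object of "nominated".
Its filler is the head noun "auditor" (via "that"), at word 4.
(The other dependency links word 1 to a gap after word 18.)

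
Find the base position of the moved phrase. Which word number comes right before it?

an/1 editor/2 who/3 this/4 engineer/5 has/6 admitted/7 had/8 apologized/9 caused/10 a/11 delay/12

The displaced element is "an editor" (word 2).
It is linked across 1 clause boundary (Ø).
It functions as the subject of "apologized", so the gap sits immediately after word 7 ("admitted").
Base order: This engineer has admitted that an editor had apologized.

7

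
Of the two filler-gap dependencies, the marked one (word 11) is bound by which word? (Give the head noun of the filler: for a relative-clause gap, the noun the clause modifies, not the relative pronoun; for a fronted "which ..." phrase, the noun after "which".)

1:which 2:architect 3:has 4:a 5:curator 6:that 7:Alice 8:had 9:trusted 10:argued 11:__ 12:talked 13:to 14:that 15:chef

2

The marked gap is the subject of "talked".
Its filler is the fronted wh-phrase "which architect", at word 2.
(The other dependency links word 5 to a gap after word 9.)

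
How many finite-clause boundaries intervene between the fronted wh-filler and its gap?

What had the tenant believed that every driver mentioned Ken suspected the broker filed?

"what" is extracted from the object of "filed".
Boundaries crossed, outermost first: [that], [Ø], [Ø] — 3 in total.

3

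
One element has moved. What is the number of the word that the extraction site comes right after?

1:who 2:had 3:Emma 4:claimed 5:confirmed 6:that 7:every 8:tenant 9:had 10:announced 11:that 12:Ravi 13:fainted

4

The displaced element is "who" (word 1).
It is linked across 1 clause boundary (Ø).
It functions as the subject of "confirmed", so the gap sits immediately after word 4 ("claimed").
Base order: Emma had claimed that who confirmed that every tenant had announced that Ravi fainted.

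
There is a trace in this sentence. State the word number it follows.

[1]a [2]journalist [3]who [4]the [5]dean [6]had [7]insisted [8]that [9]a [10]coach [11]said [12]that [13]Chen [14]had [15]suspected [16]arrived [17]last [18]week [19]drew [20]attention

The displaced element is "a journalist" (word 2).
It is linked across 3 clause boundaries (that → that → Ø).
It functions as the subject of "arrived", so the gap sits immediately after word 15 ("suspected").
Base order: The dean had insisted that a coach said that Chen had suspected that a journalist arrived last week.

15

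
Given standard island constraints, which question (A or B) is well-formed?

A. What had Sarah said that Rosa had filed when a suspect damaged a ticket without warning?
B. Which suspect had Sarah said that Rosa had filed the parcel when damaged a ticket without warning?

A

In B, the wh-phrase is extracted from inside an adjunct island (introduced by "when"), which blocks movement.
In A, the extraction path crosses only that-complement boundaries, which are transparent.
So A is grammatical.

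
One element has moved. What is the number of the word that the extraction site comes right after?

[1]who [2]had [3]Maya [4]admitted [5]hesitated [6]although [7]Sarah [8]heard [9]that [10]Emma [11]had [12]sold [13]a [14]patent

The displaced element is "who" (word 1).
It is linked across 1 clause boundary (Ø).
It functions as the subject of "hesitated", so the gap sits immediately after word 4 ("admitted").
Base order: Maya had admitted who hesitated although Sarah heard that Emma had sold a patent.

4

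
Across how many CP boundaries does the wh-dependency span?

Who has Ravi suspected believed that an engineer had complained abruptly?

"who" is extracted from the subject of "believed".
Boundaries crossed, outermost first: [Ø] — 1 in total.

1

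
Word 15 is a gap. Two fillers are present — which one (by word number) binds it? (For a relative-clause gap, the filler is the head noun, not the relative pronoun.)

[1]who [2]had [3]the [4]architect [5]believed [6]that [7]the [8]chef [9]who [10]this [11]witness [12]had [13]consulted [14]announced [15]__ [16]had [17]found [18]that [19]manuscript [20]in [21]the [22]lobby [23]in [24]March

The marked gap is the subject of "found".
Its filler is the fronted wh-phrase "who", at word 1.
(The other dependency links word 8 to a gap after word 13.)

1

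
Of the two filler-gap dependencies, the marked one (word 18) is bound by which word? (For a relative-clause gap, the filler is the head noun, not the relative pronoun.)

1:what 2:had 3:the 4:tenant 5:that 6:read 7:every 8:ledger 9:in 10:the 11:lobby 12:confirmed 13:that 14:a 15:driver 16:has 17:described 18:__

1

The marked gap is the direct object of "described".
Its filler is the fronted wh-phrase "what", at word 1.
(The other dependency links word 4 to a gap after word 5.)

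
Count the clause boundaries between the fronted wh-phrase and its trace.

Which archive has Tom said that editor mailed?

1

"which archive" is extracted from the object of "mailed".
Boundaries crossed, outermost first: [Ø] — 1 in total.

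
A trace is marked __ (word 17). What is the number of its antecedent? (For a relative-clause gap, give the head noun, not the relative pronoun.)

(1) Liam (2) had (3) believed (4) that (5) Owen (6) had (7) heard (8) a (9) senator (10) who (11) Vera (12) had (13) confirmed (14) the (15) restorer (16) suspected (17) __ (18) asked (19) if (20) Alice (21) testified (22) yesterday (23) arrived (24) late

The gap at 17 is the subject of "asked", inside a relative clause.
The relative pronoun is "who" (word 10); it is bound by the head noun immediately before it.
Its filler is the head noun "senator", at word 9.

9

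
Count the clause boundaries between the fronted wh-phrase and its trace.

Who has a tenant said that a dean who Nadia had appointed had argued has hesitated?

2

"who" is extracted from the subject of "hesitated".
Boundaries crossed, outermost first: [that], [Ø] — 2 in total.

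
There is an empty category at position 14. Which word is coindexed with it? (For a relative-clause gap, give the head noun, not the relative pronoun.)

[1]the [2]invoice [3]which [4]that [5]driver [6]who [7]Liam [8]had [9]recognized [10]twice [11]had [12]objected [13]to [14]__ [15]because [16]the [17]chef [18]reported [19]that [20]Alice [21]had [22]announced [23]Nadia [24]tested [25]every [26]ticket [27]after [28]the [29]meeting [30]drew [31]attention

The gap at 14 is the prepositional object of "objected", inside a relative clause.
The relative pronoun is "which" (word 3); it is bound by the head noun immediately before it.
Its filler is the head noun "invoice", at word 2.

2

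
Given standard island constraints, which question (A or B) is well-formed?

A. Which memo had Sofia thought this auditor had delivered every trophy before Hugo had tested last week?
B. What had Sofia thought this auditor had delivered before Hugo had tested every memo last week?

In A, the wh-phrase is extracted from inside an adjunct island (introduced by "before"), which blocks movement.
In B, the extraction path crosses only that-complement boundaries, which are transparent.
So B is grammatical.

B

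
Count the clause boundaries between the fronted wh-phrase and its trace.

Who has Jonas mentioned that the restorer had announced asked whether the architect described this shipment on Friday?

"who" is extracted from the subject of "asked".
Boundaries crossed, outermost first: [that], [Ø] — 2 in total.

2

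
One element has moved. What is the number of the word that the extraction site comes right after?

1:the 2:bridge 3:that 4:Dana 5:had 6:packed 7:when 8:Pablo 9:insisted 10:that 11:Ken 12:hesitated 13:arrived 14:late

6

The displaced element is "the bridge" (word 2).
It functions as the direct object of "packed", so the gap sits immediately after word 6 ("packed").
Base order: Dana had packed the bridge when Pablo insisted that Ken hesitated.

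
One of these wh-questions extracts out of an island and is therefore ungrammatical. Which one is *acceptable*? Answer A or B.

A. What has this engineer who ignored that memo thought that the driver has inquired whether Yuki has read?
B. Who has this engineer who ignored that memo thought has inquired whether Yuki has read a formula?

B

In A, the wh-phrase is extracted from inside a wh-island (introduced by "whether"), which blocks movement.
In B, the extraction path crosses only that-complement boundaries, which are transparent.
So B is grammatical.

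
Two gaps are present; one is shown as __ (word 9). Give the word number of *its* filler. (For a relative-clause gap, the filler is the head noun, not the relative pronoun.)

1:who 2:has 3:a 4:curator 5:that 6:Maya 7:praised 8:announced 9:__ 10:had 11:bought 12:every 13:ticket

1

The marked gap is the subject of "bought".
Its filler is the fronted wh-phrase "who", at word 1.
(The other dependency links word 4 to a gap after word 7.)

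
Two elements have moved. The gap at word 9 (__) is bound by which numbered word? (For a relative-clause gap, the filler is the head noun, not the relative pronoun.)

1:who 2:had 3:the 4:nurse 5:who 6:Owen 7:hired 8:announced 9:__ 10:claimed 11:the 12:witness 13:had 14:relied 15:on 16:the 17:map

1

The marked gap is the subject of "claimed".
Its filler is the fronted wh-phrase "who", at word 1.
(The other dependency links word 4 to a gap after word 7.)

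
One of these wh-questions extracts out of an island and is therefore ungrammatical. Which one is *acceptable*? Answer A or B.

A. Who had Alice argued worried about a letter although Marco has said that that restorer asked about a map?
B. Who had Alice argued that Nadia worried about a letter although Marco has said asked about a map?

In B, the wh-phrase is extracted from inside an adjunct island (introduced by "although"), which blocks movement.
In A, the extraction path crosses only that-complement boundaries, which are transparent.
So A is grammatical.

A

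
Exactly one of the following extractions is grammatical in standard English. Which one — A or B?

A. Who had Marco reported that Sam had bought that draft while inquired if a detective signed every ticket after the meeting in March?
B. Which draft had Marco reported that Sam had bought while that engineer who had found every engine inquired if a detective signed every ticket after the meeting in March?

In A, the wh-phrase is extracted from inside an adjunct island (introduced by "while"), which blocks movement.
In B, the extraction path crosses only that-complement boundaries, which are transparent.
So B is grammatical.

B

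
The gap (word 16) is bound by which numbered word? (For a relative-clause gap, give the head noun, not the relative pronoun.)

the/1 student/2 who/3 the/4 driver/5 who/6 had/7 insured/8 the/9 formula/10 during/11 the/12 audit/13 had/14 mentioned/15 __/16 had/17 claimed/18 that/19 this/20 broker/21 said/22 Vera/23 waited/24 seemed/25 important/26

The gap at 16 is the subject of "claimed", inside a relative clause.
The relative pronoun is "who" (word 3); it is bound by the head noun immediately before it.
Its filler is the head noun "student", at word 2.

2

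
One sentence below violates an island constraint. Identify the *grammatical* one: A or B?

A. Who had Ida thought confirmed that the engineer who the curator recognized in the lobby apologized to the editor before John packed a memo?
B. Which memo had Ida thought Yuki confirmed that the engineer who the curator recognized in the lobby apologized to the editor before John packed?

A

In B, the wh-phrase is extracted from inside an adjunct island (introduced by "before"), which blocks movement.
In A, the extraction path crosses only that-complement boundaries, which are transparent.
So A is grammatical.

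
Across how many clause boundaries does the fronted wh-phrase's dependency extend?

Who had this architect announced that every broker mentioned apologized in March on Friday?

2

"who" is extracted from the subject of "apologized".
Boundaries crossed, outermost first: [that], [Ø] — 2 in total.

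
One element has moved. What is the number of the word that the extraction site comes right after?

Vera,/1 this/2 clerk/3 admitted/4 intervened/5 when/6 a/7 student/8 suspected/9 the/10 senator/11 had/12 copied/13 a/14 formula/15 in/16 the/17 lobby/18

4

The displaced element is "Vera" (word 1).
It is linked across 1 clause boundary (Ø).
It functions as the subject of "intervened", so the gap sits immediately after word 4 ("admitted").
Base order: This clerk admitted that Vera intervened when a student suspected the senator had copied a formula in the lobby.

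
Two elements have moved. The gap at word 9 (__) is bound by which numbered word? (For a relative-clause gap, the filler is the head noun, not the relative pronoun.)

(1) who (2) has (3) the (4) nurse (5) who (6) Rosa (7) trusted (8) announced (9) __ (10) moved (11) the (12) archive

The marked gap is the subject of "moved".
Its filler is the fronted wh-phrase "who", at word 1.
(The other dependency links word 4 to a gap after word 7.)

1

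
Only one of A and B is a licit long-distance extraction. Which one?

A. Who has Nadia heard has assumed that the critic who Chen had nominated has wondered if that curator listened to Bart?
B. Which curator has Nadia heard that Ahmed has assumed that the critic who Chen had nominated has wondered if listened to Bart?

In B, the wh-phrase is extracted from inside a wh-island (introduced by "if"), which blocks movement.
In A, the extraction path crosses only that-complement boundaries, which are transparent.
So A is grammatical.

A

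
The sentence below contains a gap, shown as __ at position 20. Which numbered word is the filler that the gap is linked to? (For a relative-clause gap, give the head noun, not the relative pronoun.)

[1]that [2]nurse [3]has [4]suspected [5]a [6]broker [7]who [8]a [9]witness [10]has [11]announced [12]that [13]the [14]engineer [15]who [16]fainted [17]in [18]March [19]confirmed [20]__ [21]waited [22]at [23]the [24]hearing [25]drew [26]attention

The gap at 20 is the subject of "waited", inside a relative clause.
The relative pronoun is "who" (word 7); it is bound by the head noun immediately before it.
Its filler is the head noun "broker", at word 6.

6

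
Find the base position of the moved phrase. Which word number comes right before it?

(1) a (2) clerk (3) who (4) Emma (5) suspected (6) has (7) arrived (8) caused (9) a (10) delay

5

The displaced element is "a clerk" (word 2).
It is linked across 1 clause boundary (Ø).
It functions as the subject of "arrived", so the gap sits immediately after word 5 ("suspected").
Base order: Emma suspected that a clerk has arrived.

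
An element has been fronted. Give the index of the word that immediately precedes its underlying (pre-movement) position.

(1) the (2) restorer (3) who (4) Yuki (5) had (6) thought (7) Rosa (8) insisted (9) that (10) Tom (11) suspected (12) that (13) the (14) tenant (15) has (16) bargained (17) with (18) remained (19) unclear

The displaced element is "the restorer" (word 2).
It is linked across 3 clause boundaries (Ø → that → that).
It functions as the object of the preposition "with" of "bargained", so the gap sits immediately after word 17 ("with").
Base order: Yuki had thought Rosa insisted that Tom suspected that the tenant has bargained with the restorer.

17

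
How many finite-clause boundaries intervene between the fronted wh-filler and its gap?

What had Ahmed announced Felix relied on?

1

"what" is extracted from the PP object of "relied".
Boundaries crossed, outermost first: [Ø] — 1 in total.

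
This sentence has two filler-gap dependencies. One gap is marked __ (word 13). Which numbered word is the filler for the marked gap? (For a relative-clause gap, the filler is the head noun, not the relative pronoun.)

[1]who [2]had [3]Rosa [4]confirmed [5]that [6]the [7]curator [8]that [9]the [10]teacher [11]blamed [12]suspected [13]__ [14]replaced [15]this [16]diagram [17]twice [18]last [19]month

The marked gap is the subject of "replaced".
Its filler is the fronted wh-phrase "who", at word 1.
(The other dependency links word 7 to a gap after word 11.)

1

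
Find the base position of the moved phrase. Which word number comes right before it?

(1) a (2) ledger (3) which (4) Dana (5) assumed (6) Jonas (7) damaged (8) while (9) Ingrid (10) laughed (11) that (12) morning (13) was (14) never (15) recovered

7

The displaced element is "a ledger" (word 2).
It is linked across 1 clause boundary (Ø).
It functions as the direct object of "damaged", so the gap sits immediately after word 7 ("damaged").
Base order: Dana assumed Jonas damaged a ledger while Ingrid laughed that morning.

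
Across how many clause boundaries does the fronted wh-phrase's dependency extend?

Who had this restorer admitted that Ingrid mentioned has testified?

"who" is extracted from the subject of "testified".
Boundaries crossed, outermost first: [that], [Ø] — 2 in total.

2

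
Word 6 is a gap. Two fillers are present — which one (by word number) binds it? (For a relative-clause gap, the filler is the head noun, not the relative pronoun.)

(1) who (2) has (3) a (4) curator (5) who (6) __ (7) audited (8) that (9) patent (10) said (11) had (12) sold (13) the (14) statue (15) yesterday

The marked gap is inside the relative clause, the subject of "audited".
Its filler is the head noun "curator" (via "who"), at word 4.
(The other dependency links word 1 to a gap after word 10.)

4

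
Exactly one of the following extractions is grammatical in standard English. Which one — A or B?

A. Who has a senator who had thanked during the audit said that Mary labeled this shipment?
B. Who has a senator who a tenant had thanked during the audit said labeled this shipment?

B

In A, the wh-phrase is extracted from inside a complex-NP island (relative clause) (introduced by "who"), which blocks movement.
In B, the extraction path crosses only that-complement boundaries, which are transparent.
So B is grammatical.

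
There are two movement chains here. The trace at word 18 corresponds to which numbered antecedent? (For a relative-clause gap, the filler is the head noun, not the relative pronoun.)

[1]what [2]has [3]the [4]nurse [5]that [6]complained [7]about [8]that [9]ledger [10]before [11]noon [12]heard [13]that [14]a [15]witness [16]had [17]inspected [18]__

The marked gap is the direct object of "inspected".
Its filler is the fronted wh-phrase "what", at word 1.
(The other dependency links word 4 to a gap after word 5.)

1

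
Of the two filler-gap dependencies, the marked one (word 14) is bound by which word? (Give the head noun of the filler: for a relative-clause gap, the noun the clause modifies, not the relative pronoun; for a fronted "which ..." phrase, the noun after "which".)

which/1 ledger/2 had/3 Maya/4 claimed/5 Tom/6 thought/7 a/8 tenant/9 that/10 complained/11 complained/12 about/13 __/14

2

The marked gap is the object of the preposition "about" of "complained".
Its filler is the fronted wh-phrase "which ledger", at word 2.
(The other dependency links word 9 to a gap after word 10.)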